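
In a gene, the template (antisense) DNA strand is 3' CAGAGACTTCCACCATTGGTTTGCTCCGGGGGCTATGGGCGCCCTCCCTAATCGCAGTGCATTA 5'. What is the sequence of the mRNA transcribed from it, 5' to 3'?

5'-GUCUCUGAAGGUGGUAACCAAACGAGGCCCCCGAUACCCGCGGGAGGGAUUAGCGUCACGUAAU-3'

Reading the template 3'→5' as shown, RNA polymerase pairs each base (A→U, T→A, G↔C) to build mRNA 5'→3' directly.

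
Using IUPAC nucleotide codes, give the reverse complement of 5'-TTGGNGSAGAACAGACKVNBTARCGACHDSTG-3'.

5'-CASHDGTCGYTAVNBMGTCTGTTCTSCNCCAA-3'

Standard pairs A↔T, G↔C; ambiguity codes pair R↔Y, K↔M, S↔S, B↔V, D↔H, N↔N. Complement (AACCNCSTCTTGTCTGMBNVATYGCTGDHSAC), then reverse for 5'→3'.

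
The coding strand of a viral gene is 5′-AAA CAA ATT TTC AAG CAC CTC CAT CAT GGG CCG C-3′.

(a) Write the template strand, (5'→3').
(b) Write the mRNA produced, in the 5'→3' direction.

(a) 5′-GCGGCCCATGATGGAGGTGCTTGAAAATTTGTTT-3′
(b) 5'-AAACAAAUUUUCAAGCACCUCCAUCAUGGGCCGC-3'

(a) The template strand is the reverse complement of the coding strand: complement TTTGTTTAAAAGTTCGTGGAGGTAGTACCCGGCG, then reverse.
(b) mRNA matches the coding strand with T→U.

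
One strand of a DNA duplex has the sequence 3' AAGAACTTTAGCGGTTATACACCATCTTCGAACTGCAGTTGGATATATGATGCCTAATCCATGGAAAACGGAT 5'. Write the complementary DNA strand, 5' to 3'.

The strand is given 3'→5', so its complement runs 5'→3' in the same left-to-right order: pair each base A↔T, G↔C.

5'-TTCTTGAAATCGCCAATATGTGGTAGAAGCTTGACGTCAACCTATATACTACGGATTAGGTACCTTTTGCCTA-3'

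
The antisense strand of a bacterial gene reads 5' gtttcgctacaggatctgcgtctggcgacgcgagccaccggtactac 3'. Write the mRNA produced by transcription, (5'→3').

RNA polymerase reads the template 3'→5' and synthesizes mRNA 5'→3' by base-pairing (A→U, T→A, G↔C). The complement of the template is CAAAGCGATGTCCTAGACGCAGACCGCTGCGCTCGGTGGCCATGATG; antiparallel, so 5'→3' the coding strand is GTAGTACCGGTGGCTCGCGTCGCCAGACGCAGATCCTGTAGCGAAAC. Replace T with U for the mRNA.

5'-GUAGUACCGGUGGCUCGCGUCGCCAGACGCAGAUCCUGUAGCGAAAC-3'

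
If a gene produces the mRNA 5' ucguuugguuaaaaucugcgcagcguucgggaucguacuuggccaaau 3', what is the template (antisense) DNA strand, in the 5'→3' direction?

Replace U with T to get the coding DNA strand: TCGTTTGGTTAAAATCTGCGCAGCGTTCGGGATCGTACTTGGCCAAAT. The template strand is its reverse complement (complement AGCAAACCAATTTTAGACGCGTCGCAAGCCCTAGCATGAACCGGTTTA, then reverse).

5′-ATTTGGCCAAGTACGATCCCGAACGCTGCGCAGATTTTAACCAAACGA-3′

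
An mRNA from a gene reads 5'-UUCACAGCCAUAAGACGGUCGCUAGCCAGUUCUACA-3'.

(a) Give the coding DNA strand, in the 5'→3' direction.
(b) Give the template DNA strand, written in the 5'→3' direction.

(a) 5'-TTCACAGCCATAAGACGGTCGCTAGCCAGTTCTACA-3'
(b) 5'-TGTAGAACTGGCTAGCGACCGTCTTATGGCTGTGAA-3'

(a) The coding strand matches the mRNA with U→T.
(b) The template strand is the reverse complement of the coding strand.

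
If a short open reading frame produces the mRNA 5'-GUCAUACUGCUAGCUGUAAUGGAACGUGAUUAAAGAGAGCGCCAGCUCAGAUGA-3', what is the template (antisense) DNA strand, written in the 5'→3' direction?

5'-TCATCTGAGCTGGCGCTCTCTTTAATCACGTTCCATTACAGCTAGCAGTATGAC-3'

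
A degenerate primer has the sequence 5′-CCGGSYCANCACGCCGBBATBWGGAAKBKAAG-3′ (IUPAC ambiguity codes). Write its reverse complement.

5′-CTTMVMTTCCWVATVVCGGCGTGNTGRSCCGG-3′

Standard pairs A↔T, G↔C; ambiguity codes pair Y↔R, K↔M, W↔W, S↔S, B↔V, N↔N. Complement (GGCCSRGTNGTGCGGCVVTAVWCCTTMVMTTC), then reverse for 5'→3'.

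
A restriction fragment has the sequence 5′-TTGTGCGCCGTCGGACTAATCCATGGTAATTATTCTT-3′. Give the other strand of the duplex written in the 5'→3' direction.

The complement of TTGTGCGCCGTCGGACTAATCCATGGTAATTATTCTT is AACACGCGGCAGCCTGATTAGGTACCATTAATAAGAA (A↔T, G↔C). DNA strands are antiparallel, so the complementary strand runs 3'→5'; reversing gives the 5'→3' form.

5′-AAGAATAATTACCATGGATTAGTCCGACGGCGCACAA-3′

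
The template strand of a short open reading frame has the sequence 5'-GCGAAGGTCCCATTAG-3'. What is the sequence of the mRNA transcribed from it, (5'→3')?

5'-CUAAUGGGACCUUCGC-3'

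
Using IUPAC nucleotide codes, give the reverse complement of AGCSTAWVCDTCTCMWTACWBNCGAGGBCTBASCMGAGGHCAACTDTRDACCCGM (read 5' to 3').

Standard pairs A↔T, G↔C; ambiguity codes pair R↔Y, M↔K, W↔W, S↔S, B↔V, D↔H, N↔N. Complement (TCGSATWBGHAGAGKWATGWVNGCTCCVGAVTSGKCTCCDGTTGAHAYHTGGGCK), then reverse for 5'→3'.

5′-KCGGGTHYAHAGTTGDCCTCKGSTVAGVCCTCGNVWGTAWKGAGAHGBWTASGCT-3′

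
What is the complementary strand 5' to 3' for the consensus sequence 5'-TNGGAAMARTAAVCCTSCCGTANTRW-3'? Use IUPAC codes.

5'-WYANTACGGSAGGBTTAYTKTTCCNA-3'

Standard pairs A↔T, G↔C; ambiguity codes pair R↔Y, M↔K, W↔W, S↔S, V↔B, N↔N. Complement (ANCCTTKTYATTBGGASGGCATNAYW), then reverse for 5'→3'.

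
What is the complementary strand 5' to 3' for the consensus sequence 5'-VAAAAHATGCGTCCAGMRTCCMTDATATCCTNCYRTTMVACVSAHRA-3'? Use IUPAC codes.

Standard pairs A↔T, G↔C; ambiguity codes pair R↔Y, M↔K, S↔S, D↔H, V↔B, N↔N. Complement (BTTTTDTACGCAGGTCKYAGGKAHTATAGGANGRYAAKBTGBSTDYT), then reverse for 5'→3'.

5'-TYDTSBGTBKAAYRGNAGGATATHAKGGAYKCTGGACGCATDTTTTB-3'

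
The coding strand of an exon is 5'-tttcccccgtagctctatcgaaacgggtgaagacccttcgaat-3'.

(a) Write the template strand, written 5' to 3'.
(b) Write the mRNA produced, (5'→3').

(a) The template strand is the reverse complement of the coding strand: complement AAAGGGGGCATCGAGATAGCTTTGCCCACTTCTGGGAAGCTTA, then reverse.
(b) mRNA matches the coding strand with T→U.

(a) 5'-ATTCGAAGGGTCTTCACCCGTTTCGATAGAGCTACGGGGGAAA-3'
(b) 5′-UUUCCCCCGUAGCUCUAUCGAAACGGGUGAAGACCCUUCGAAU-3′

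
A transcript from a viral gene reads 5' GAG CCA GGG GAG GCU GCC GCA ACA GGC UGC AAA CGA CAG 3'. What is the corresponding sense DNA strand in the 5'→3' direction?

The coding DNA strand has the same 5'→3' sequence as the mRNA with U replaced by T.

5'-GAGCCAGGGGAGGCTGCCGCAACAGGCTGCAAACGACAG-3'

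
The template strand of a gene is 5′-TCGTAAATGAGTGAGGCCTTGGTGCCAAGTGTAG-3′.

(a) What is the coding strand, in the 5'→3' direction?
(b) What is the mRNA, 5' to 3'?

(a) The coding strand is the reverse complement of the template: complement AGCATTTACTCACTCCGGAACCACGGTTCACATC, then reverse.
(b) mRNA has the coding-strand sequence with T→U.

(a) 5'-CTACACTTGGCACCAAGGCCTCACTCATTTACGA-3'
(b) 5'-CUACACUUGGCACCAAGGCCUCACUCAUUUACGA-3'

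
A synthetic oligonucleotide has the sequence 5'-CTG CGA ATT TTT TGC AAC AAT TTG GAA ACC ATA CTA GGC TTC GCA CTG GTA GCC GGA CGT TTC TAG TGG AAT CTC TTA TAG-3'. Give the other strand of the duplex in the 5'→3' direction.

The complement of CTGCGAATTTTTTGCAACAATTTGGAAACCATACTAGGCTTCGCACTGGTAGCCGGACGTTTCTAGTGGAATCTCTTATAG is GACGCTTAAAAAACGTTGTTAAACCTTTGGTATGATCCGAAGCGTGACCATCGGCCTGCAAAGATCACCTTAGAGAATATC (A↔T, G↔C). DNA strands are antiparallel, so the complementary strand runs 3'→5'; reversing gives the 5'→3' form.

5′-CTATAAGAGATTCCACTAGAAACGTCCGGCTACCAGTGCGAAGCCTAGTATGGTTTCCAAATTGTTGCAAAAAATTCGCAG-3′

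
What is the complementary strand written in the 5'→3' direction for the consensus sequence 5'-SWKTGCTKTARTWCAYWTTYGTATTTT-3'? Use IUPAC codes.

Standard pairs A↔T, G↔C; ambiguity codes pair R↔Y, K↔M, W↔W, S↔S. Complement (SWMACGAMATYAWGTRWAARCATAAAA), then reverse for 5'→3'.

5'-AAAATACRAAWRTGWAYTAMAGCAMWS-3'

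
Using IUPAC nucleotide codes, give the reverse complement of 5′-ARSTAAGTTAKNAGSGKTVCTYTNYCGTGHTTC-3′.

5'-GAADCACGRNARAGBAMCSCTNMTAACTTASYT-3'

Standard pairs A↔T, G↔C; ambiguity codes pair R↔Y, K↔M, S↔S, H↔D, V↔B, N↔N. Complement (TYSATTCAATMNTCSCMABGARANRGCACDAAG), then reverse for 5'→3'.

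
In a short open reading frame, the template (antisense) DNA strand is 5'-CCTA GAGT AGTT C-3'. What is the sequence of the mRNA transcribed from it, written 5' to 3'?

5'-GAACUACUCUAGG-3'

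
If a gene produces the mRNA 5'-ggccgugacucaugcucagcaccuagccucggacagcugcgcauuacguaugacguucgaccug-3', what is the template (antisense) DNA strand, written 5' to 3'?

Replace U with T to get the coding DNA strand: GGCCGTGACTCATGCTCAGCACCTAGCCTCGGACAGCTGCGCATTACGTATGACGTTCGACCTG. The template strand is its reverse complement (complement CCGGCACTGAGTACGAGTCGTGGATCGGAGCCTGTCGACGCGTAATGCATACTGCAAGCTGGAC, then reverse).

5′-CAGGTCGAACGTCATACGTAATGCGCAGCTGTCCGAGGCTAGGTGCTGAGCATGAGTCACGGCC-3′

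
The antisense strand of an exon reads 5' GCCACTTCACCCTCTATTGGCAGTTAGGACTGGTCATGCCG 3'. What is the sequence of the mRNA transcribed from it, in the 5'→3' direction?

RNA polymerase reads the template 3'→5' and synthesizes mRNA 5'→3' by base-pairing (A→U, T→A, G↔C). The complement of the template is CGGTGAAGTGGGAGATAACCGTCAATCCTGACCAGTACGGC; antiparallel, so 5'→3' the coding strand is CGGCATGACCAGTCCTAACTGCCAATAGAGGGTGAAGTGGC. Replace T with U for the mRNA.

5'-CGGCAUGACCAGUCCUAACUGCCAAUAGAGGGUGAAGUGGC-3'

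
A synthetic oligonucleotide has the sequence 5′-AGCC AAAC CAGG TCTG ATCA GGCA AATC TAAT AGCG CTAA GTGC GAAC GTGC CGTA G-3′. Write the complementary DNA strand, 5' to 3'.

Pairing A↔T and G↔C gives TCGGTTTGGTCCAGACTAGTCCGTTTAGATTATCGCGATTCACGCTTGCACGGCATC, running 3'→5'. Reverse for the 5'→3' convention.

5'-CTACGGCACGTTCGCACTTAGCGCTATTAGATTTGCCTGATCAGACCTGGTTTGGCT-3'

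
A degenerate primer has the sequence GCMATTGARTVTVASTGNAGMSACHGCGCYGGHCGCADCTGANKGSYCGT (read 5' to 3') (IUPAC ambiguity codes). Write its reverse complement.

5'-ACGRSCMNTCAGHTGCGDCCRGCGCDGTSKCTNCASTBABAYTCAATKGC-3'

Standard pairs A↔T, G↔C; ambiguity codes pair R↔Y, M↔K, S↔S, D↔H, V↔B, N↔N. Complement (CGKTAACTYABABTSACNTCKSTGDCGCGRCCDGCGTHGACTNMCSRGCA), then reverse for 5'→3'.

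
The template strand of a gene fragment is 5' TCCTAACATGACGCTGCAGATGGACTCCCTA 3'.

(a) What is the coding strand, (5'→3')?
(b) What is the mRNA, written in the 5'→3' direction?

(a) 5′-TAGGGAGTCCATCTGCAGCGTCATGTTAGGA-3′
(b) 5'-UAGGGAGUCCAUCUGCAGCGUCAUGUUAGGA-3'

(a) The coding strand is the reverse complement of the template: complement AGGATTGTACTGCGACGTCTACCTGAGGGAT, then reverse.
(b) mRNA has the coding-strand sequence with T→U.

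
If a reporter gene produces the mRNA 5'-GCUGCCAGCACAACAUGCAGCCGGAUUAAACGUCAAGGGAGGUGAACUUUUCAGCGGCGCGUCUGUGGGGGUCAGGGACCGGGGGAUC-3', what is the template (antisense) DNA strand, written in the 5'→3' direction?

Replace U with T to get the coding DNA strand: GCTGCCAGCACAACATGCAGCCGGATTAAACGTCAAGGGAGGTGAACTTTTCAGCGGCGCGTCTGTGGGGGTCAGGGACCGGGGGATC. The template strand is its reverse complement (complement CGACGGTCGTGTTGTACGTCGGCCTAATTTGCAGTTCCCTCCACTTGAAAAGTCGCCGCGCAGACACCCCCAGTCCCTGGCCCCCTAG, then reverse).

5'-GATCCCCCGGTCCCTGACCCCCACAGACGCGCCGCTGAAAAGTTCACCTCCCTTGACGTTTAATCCGGCTGCATGTTGTGCTGGCAGC-3'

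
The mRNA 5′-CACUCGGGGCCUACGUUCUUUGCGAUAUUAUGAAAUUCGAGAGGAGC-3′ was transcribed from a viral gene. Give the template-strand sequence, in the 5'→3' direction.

5'-GCTCCTCTCGAATTTCATAATATCGCAAAGAACGTAGGCCCCGAGTG-3'

Replace U with T to get the coding DNA strand: CACTCGGGGCCTACGTTCTTTGCGATATTATGAAATTCGAGAGGAGC. The template strand is its reverse complement (complement GTGAGCCCCGGATGCAAGAAACGCTATAATACTTTAAGCTCTCCTCG, then reverse).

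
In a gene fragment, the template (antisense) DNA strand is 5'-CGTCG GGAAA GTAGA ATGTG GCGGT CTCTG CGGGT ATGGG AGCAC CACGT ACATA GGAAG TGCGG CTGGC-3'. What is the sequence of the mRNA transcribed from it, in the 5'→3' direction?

5′-GCCAGCCGCACUUCCUAUGUACGUGGUGCUCCCAUACCCGCAGAGACCGCCACAUUCUACUUUCCCGACG-3′

RNA polymerase reads the template 3'→5' and synthesizes mRNA 5'→3' by base-pairing (A→U, T→A, G↔C). The complement of the template is GCAGCCCTTTCATCTTACACCGCCAGAGACGCCCATACCCTCGTGGTGCATGTATCCTTCACGCCGACCG; antiparallel, so 5'→3' the coding strand is GCCAGCCGCACTTCCTATGTACGTGGTGCTCCCATACCCGCAGAGACCGCCACATTCTACTTTCCCGACG. Replace T with U for the mRNA.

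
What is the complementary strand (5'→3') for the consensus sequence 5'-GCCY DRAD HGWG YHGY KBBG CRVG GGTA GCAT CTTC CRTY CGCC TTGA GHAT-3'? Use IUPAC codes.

5'-ATDCTCAAGGCGRAYGGAAGATGCTACCCBYGCVVMRCDRCWCDHTYHRGGC-3'

Standard pairs A↔T, G↔C; ambiguity codes pair R↔Y, K↔M, W↔W, B↔V, D↔H. Complement (CGGRHYTHDCWCRDCRMVVCGYBCCCATCGTAGAAGGYARGCGGAACTCDTA), then reverse for 5'→3'.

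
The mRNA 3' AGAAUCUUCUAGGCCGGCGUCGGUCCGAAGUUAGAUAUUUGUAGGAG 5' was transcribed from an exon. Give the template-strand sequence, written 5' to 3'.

Written 5'→3' the mRNA is GAGGAUGUUUAUAGAUUGAAGCCUGGCUGCGGCCGGAUCUUCUAAGA, so the coding DNA strand is GAGGATGTTTATAGATTGAAGCCTGGCTGCGGCCGGATCTTCTAAGA. The template is its reverse complement.

5'-TCTTAGAAGATCCGGCCGCAGCCAGGCTTCAATCTATAAACATCCTC-3'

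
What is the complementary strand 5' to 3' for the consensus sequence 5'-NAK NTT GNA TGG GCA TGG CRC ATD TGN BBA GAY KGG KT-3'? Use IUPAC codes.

Standard pairs A↔T, G↔C; ambiguity codes pair R↔Y, K↔M, B↔V, D↔H, N↔N. Complement (NTMNAACNTACCCGTACCGYGTAHACNVVTCTRMCCMA), then reverse for 5'→3'.

5′-AMCCMRTCTVVNCAHATGYGCCATGCCCATNCAANMTN-3′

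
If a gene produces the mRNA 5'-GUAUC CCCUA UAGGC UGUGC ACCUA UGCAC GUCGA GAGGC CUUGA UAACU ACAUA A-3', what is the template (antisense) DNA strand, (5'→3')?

Replace U with T to get the coding DNA strand: GTATCCCCTATAGGCTGTGCACCTATGCACGTCGAGAGGCCTTGATAACTACATAA. The template strand is its reverse complement (complement CATAGGGGATATCCGACACGTGGATACGTGCAGCTCTCCGGAACTATTGATGTATT, then reverse).

5′-TTATGTAGTTATCAAGGCCTCTCGACGTGCATAGGTGCACAGCCTATAGGGGATAC-3′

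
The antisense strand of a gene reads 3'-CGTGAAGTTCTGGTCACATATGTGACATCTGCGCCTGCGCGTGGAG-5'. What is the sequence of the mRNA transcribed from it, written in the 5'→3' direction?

5′-GCACUUCAAGACCAGUGUAUACACUGUAGACGCGGACGCGCACCUC-3′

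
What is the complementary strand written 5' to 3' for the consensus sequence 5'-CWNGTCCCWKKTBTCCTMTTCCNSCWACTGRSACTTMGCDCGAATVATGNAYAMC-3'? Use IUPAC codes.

5′-GKTRTNCATBATTCGHGCKAAGTSYCAGTWGSNGGAAKAGGAVAMMWGGGACNWG-3′

Standard pairs A↔T, G↔C; ambiguity codes pair R↔Y, M↔K, W↔W, S↔S, B↔V, D↔H, N↔N. Complement (GWNCAGGGWMMAVAGGAKAAGGNSGWTGACYSTGAAKCGHGCTTABTACNTRTKG), then reverse for 5'→3'.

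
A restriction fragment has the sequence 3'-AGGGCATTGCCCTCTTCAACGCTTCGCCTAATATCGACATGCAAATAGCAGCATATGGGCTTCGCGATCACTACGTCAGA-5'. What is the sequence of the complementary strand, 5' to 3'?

The strand is given 3'→5', so its complement runs 5'→3' in the same left-to-right order: pair each base A↔T, G↔C.

5'-TCCCGTAACGGGAGAAGTTGCGAAGCGGATTATAGCTGTACGTTTATCGTCGTATACCCGAAGCGCTAGTGATGCAGTCT-3'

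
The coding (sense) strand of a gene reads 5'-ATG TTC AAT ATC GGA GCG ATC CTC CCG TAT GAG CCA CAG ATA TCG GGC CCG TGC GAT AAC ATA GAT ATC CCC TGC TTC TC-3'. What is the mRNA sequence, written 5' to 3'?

5'-AUGUUCAAUAUCGGAGCGAUCCUCCCGUAUGAGCCACAGAUAUCGGGCCCGUGCGAUAACAUAGAUAUCCCCUGCUUCUC-3'

mRNA has the coding-strand sequence with U in place of T.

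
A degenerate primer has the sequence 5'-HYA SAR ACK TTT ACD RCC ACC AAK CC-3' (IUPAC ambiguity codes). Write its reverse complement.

Standard pairs A↔T, G↔C; ambiguity codes pair R↔Y, K↔M, S↔S, D↔H. Complement (DRTSTYTGMAAATGHYGGTGGTTMGG), then reverse for 5'→3'.

5′-GGMTTGGTGGYHGTAAAMGTYTSTRD-3′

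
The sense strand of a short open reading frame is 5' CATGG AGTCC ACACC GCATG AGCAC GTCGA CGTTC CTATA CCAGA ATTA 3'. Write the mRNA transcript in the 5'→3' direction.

5'-CAUGGAGUCCACACCGCAUGAGCACGUCGACGUUCCUAUACCAGAAUUA-3'

mRNA has the coding-strand sequence with U in place of T.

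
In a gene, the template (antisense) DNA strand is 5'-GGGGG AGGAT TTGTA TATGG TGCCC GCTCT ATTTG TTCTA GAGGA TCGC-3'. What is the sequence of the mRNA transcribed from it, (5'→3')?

RNA polymerase reads the template 3'→5' and synthesizes mRNA 5'→3' by base-pairing (A→U, T→A, G↔C). The complement of the template is CCCCCTCCTAAACATATACCACGGGCGAGATAAACAAGATCTCCTAGCG; antiparallel, so 5'→3' the coding strand is GCGATCCTCTAGAACAAATAGAGCGGGCACCATATACAAATCCTCCCCC. Replace T with U for the mRNA.

5'-GCGAUCCUCUAGAACAAAUAGAGCGGGCACCAUAUACAAAUCCUCCCCC-3'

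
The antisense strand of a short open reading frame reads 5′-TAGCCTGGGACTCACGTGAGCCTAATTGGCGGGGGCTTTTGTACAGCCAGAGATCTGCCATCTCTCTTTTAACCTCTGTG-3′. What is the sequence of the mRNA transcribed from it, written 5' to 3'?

5'-CACAGAGGUUAAAAGAGAGAUGGCAGAUCUCUGGCUGUACAAAAGCCCCCGCCAAUUAGGCUCACGUGAGUCCCAGGCUA-3'

The mRNA has the sequence of the coding strand (reverse complement of the template) with T→U. Reverse complement of TAGCCTGGGACTCACGTGAGCCTAATTGGCGGGGGCTTTTGTACAGCCAGAGATCTGCCATCTCTCTTTTAACCTCTGTG is CACAGAGGTTAAAAGAGAGATGGCAGATCTCTGGCTGTACAAAAGCCCCCGCCAATTAGGCTCACGTGAGTCCCAGGCTA; then T→U.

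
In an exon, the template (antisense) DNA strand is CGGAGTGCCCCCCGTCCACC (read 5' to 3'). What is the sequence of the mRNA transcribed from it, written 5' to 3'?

RNA polymerase reads the template 3'→5' and synthesizes mRNA 5'→3' by base-pairing (A→U, T→A, G↔C). The complement of the template is GCCTCACGGGGGGCAGGTGG; antiparallel, so 5'→3' the coding strand is GGTGGACGGGGGGCACTCCG. Replace T with U for the mRNA.

5'-GGUGGACGGGGGGCACUCCG-3'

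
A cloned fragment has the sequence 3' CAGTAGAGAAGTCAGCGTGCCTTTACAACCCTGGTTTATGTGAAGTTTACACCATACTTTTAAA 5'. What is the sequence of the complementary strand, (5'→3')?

5'-GTCATCTCTTCAGTCGCACGGAAATGTTGGGACCAAATACACTTCAAATGTGGTATGAAAATTT-3'

The strand is given 3'→5', so its complement runs 5'→3' in the same left-to-right order: pair each base A↔T, G↔C.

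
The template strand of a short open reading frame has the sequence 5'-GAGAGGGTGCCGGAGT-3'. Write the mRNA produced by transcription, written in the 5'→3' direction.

5'-ACUCCGGCACCCUCUC-3'

RNA polymerase reads the template 3'→5' and synthesizes mRNA 5'→3' by base-pairing (A→U, T→A, G↔C). The complement of the template is CTCTCCCACGGCCTCA; antiparallel, so 5'→3' the coding strand is ACTCCGGCACCCTCTC. Replace T with U for the mRNA.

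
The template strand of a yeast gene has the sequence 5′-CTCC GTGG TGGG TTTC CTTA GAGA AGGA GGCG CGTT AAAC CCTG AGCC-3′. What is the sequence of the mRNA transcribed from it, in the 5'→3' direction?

The mRNA has the sequence of the coding strand (reverse complement of the template) with T→U. Reverse complement of CTCCGTGGTGGGTTTCCTTAGAGAAGGAGGCGCGTTAAACCCTGAGCC is GGCTCAGGGTTTAACGCGCCTCCTTCTCTAAGGAAACCCACCACGGAG; then T→U.

5′-GGCUCAGGGUUUAACGCGCCUCCUUCUCUAAGGAAACCCACCACGGAG-3′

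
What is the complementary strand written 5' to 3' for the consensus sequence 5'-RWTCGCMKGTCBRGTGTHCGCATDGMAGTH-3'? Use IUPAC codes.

5'-DACTKCHATGCGDACACYVGACMKGCGAWY-3'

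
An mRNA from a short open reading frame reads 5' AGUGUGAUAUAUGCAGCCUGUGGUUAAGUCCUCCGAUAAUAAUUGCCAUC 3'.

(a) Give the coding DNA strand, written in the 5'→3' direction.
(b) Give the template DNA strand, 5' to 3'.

(a) The coding strand matches the mRNA with U→T.
(b) The template strand is the reverse complement of the coding strand.

(a) 5'-AGTGTGATATATGCAGCCTGTGGTTAAGTCCTCCGATAATAATTGCCATC-3'
(b) 5'-GATGGCAATTATTATCGGAGGACTTAACCACAGGCTGCATATATCACACT-3'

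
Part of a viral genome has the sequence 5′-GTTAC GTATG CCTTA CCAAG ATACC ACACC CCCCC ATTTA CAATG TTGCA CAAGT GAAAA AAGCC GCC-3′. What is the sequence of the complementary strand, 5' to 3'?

The complement of GTTACGTATGCCTTACCAAGATACCACACCCCCCCATTTACAATGTTGCACAAGTGAAAAAAGCCGCC is CAATGCATACGGAATGGTTCTATGGTGTGGGGGGGTAAATGTTACAACGTGTTCACTTTTTTCGGCGG (A↔T, G↔C). DNA strands are antiparallel, so the complementary strand runs 3'→5'; reversing gives the 5'→3' form.

5'-GGCGGCTTTTTTCACTTGTGCAACATTGTAAATGGGGGGGTGTGGTATCTTGGTAAGGCATACGTAAC-3'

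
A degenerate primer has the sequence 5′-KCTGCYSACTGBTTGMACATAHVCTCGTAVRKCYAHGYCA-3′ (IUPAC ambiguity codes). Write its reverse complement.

5'-TGRCDTRGMYBTACGAGBDTATGTKCAAVCAGTSRGCAGM-3'

Standard pairs A↔T, G↔C; ambiguity codes pair R↔Y, M↔K, S↔S, B↔V, H↔D. Complement (MGACGRSTGACVAACKTGTATDBGAGCATBYMGRTDCRGT), then reverse for 5'→3'.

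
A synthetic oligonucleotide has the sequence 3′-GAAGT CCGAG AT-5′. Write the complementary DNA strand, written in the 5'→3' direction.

5'-CTTCAGGCTCTA-3'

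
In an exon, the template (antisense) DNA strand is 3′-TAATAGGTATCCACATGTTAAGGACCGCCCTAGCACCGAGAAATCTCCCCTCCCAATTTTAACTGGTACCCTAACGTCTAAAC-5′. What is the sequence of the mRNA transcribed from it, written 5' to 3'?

Reading the template 3'→5' as shown, RNA polymerase pairs each base (A→U, T→A, G↔C) to build mRNA 5'→3' directly.

5'-AUUAUCCAUAGGUGUACAAUUCCUGGCGGGAUCGUGGCUCUUUAGAGGGGAGGGUUAAAAUUGACCAUGGGAUUGCAGAUUUG-3'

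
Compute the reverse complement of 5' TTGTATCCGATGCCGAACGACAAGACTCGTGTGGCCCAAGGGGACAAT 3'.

5'-ATTGTCCCCTTGGGCCACACGAGTCTTGTCGTTCGGCATCGGATACAA-3'

Complement each base (A↔T, G↔C): AACATAGGCTACGGCTTGCTGTTCTGAGCACACCGGGTTCCCCTGTTA. Then reverse.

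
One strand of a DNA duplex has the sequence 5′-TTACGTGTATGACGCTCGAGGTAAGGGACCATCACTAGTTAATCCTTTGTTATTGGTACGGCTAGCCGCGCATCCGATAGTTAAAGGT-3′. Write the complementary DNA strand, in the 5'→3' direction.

5'-ACCTTTAACTATCGGATGCGCGGCTAGCCGTACCAATAACAAAGGATTAACTAGTGATGGTCCCTTACCTCGAGCGTCATACACGTAA-3'

Pairing A↔T and G↔C gives AATGCACATACTGCGAGCTCCATTCCCTGGTAGTGATCAATTAGGAAACAATAACCATGCCGATCGGCGCGTAGGCTATCAATTTCCA, running 3'→5'. Reverse for the 5'→3' convention.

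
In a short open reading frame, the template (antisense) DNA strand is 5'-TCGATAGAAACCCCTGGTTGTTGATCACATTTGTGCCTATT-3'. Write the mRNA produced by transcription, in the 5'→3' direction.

5′-AAUAGGCACAAAUGUGAUCAACAACCAGGGGUUUCUAUCGA-3′

RNA polymerase reads the template 3'→5' and synthesizes mRNA 5'→3' by base-pairing (A→U, T→A, G↔C). The complement of the template is AGCTATCTTTGGGGACCAACAACTAGTGTAAACACGGATAA; antiparallel, so 5'→3' the coding strand is AATAGGCACAAATGTGATCAACAACCAGGGGTTTCTATCGA. Replace T with U for the mRNA.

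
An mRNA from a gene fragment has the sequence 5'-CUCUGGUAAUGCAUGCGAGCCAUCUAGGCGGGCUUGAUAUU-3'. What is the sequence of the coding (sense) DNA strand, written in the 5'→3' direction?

The coding DNA strand has the same 5'→3' sequence as the mRNA with U replaced by T.

5'-CTCTGGTAATGCATGCGAGCCATCTAGGCGGGCTTGATATT-3'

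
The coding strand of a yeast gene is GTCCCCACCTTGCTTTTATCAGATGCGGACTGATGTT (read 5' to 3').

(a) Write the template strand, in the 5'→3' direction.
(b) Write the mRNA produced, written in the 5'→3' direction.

(a) The template strand is the reverse complement of the coding strand: complement CAGGGGTGGAACGAAAATAGTCTACGCCTGACTACAA, then reverse.
(b) mRNA matches the coding strand with T→U.

(a) 5'-AACATCAGTCCGCATCTGATAAAAGCAAGGTGGGGAC-3'
(b) 5'-GUCCCCACCUUGCUUUUAUCAGAUGCGGACUGAUGUU-3'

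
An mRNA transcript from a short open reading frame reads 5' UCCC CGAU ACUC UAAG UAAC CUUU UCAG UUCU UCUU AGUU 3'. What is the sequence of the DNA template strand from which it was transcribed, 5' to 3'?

5'-AACTAAGAAGAACTGAAAAGGTTACTTAGAGTATCGGGGA-3'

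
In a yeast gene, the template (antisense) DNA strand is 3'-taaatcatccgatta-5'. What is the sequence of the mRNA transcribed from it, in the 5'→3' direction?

Reading the template 3'→5' as shown, RNA polymerase pairs each base (A→U, T→A, G↔C) to build mRNA 5'→3' directly.

5'-AUUUAGUAGGCUAAU-3'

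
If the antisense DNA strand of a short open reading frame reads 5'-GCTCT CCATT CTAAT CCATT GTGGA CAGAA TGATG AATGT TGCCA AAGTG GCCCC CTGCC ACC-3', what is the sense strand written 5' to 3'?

5'-GGTGGCAGGGGGCCACTTTGGCAACATTCATCATTCTGTCCACAATGGATTAGAATGGAGAGC-3'

The coding strand is complementary and antiparallel to the template: take the complement (A↔T, G↔C) and reverse.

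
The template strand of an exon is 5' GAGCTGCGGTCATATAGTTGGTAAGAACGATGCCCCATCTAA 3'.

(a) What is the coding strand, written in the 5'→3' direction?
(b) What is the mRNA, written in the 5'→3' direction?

(a) The coding strand is the reverse complement of the template: complement CTCGACGCCAGTATATCAACCATTCTTGCTACGGGGTAGATT, then reverse.
(b) mRNA has the coding-strand sequence with T→U.

(a) 5'-TTAGATGGGGCATCGTTCTTACCAACTATATGACCGCAGCTC-3'
(b) 5'-UUAGAUGGGGCAUCGUUCUUACCAACUAUAUGACCGCAGCUC-3'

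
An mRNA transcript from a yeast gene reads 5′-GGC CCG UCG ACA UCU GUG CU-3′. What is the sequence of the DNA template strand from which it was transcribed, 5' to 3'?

5'-AGCACAGATGTCGACGGGCC-3'

Replace U with T to get the coding DNA strand: GGCCCGTCGACATCTGTGCT. The template strand is its reverse complement (complement CCGGGCAGCTGTAGACACGA, then reverse).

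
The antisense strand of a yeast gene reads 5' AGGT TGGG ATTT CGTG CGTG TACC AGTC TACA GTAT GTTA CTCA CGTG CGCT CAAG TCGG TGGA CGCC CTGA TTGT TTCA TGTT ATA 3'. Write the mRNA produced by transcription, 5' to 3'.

RNA polymerase reads the template 3'→5' and synthesizes mRNA 5'→3' by base-pairing (A→U, T→A, G↔C). The complement of the template is TCCAACCCTAAAGCACGCACATGGTCAGATGTCATACAATGAGTGCACGCGAGTTCAGCCACCTGCGGGACTAACAAAGTACAATAT; antiparallel, so 5'→3' the coding strand is TATAACATGAAACAATCAGGGCGTCCACCGACTTGAGCGCACGTGAGTAACATACTGTAGACTGGTACACGCACGAAATCCCAACCT. Replace T with U for the mRNA.

5'-UAUAACAUGAAACAAUCAGGGCGUCCACCGACUUGAGCGCACGUGAGUAACAUACUGUAGACUGGUACACGCACGAAAUCCCAACCU-3'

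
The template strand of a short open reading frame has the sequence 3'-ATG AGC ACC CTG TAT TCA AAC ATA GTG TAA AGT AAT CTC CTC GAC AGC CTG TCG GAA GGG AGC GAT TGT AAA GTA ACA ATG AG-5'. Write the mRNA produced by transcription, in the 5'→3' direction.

5'-UACUCGUGGGACAUAAGUUUGUAUCACAUUUCAUUAGAGGAGCUGUCGGACAGCCUUCCCUCGCUAACAUUUCAUUGUUACUC-3'

Reading the template 3'→5' as shown, RNA polymerase pairs each base (A→U, T→A, G↔C) to build mRNA 5'→3' directly.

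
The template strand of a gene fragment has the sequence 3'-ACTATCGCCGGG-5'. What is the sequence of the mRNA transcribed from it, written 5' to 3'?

5'-UGAUAGCGGCCC-3'

Reading the template 3'→5' as shown, RNA polymerase pairs each base (A→U, T→A, G↔C) to build mRNA 5'→3' directly.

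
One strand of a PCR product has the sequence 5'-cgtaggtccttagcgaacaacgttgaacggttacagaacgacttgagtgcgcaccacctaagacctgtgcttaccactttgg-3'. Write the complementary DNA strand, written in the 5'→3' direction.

5'-CCAAAGTGGTAAGCACAGGTCTTAGGTGGTGCGCACTCAAGTCGTTCTGTAACCGTTCAACGTTGTTCGCTAAGGACCTACG-3'

The complement of CGTAGGTCCTTAGCGAACAACGTTGAACGGTTACAGAACGACTTGAGTGCGCACCACCTAAGACCTGTGCTTACCACTTTGG is GCATCCAGGAATCGCTTGTTGCAACTTGCCAATGTCTTGCTGAACTCACGCGTGGTGGATTCTGGACACGAATGGTGAAACC (A↔T, G↔C). DNA strands are antiparallel, so the complementary strand runs 3'→5'; reversing gives the 5'→3' form.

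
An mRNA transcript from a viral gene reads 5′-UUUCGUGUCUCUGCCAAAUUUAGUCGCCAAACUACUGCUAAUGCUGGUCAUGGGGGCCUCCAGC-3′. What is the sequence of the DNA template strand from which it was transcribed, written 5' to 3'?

5'-GCTGGAGGCCCCCATGACCAGCATTAGCAGTAGTTTGGCGACTAAATTTGGCAGAGACACGAAA-3'

Replace U with T to get the coding DNA strand: TTTCGTGTCTCTGCCAAATTTAGTCGCCAAACTACTGCTAATGCTGGTCATGGGGGCCTCCAGC. The template strand is its reverse complement (complement AAAGCACAGAGACGGTTTAAATCAGCGGTTTGATGACGATTACGACCAGTACCCCCGGAGGTCG, then reverse).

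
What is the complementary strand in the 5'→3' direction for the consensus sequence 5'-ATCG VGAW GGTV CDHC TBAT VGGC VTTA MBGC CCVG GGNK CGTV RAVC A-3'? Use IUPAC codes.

5'-TGBTYBACGMNCCCBGGGCVKTAABGCCBATVAGDHGBACCWTCBCGAT-3'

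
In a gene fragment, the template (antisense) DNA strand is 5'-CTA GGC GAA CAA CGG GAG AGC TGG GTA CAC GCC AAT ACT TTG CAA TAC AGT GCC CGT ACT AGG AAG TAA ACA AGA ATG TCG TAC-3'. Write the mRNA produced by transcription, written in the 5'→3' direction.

RNA polymerase reads the template 3'→5' and synthesizes mRNA 5'→3' by base-pairing (A→U, T→A, G↔C). The complement of the template is GATCCGCTTGTTGCCCTCTCGACCCATGTGCGGTTATGAAACGTTATGTCACGGGCATGATCCTTCATTTGTTCTTACAGCATG; antiparallel, so 5'→3' the coding strand is GTACGACATTCTTGTTTACTTCCTAGTACGGGCACTGTATTGCAAAGTATTGGCGTGTACCCAGCTCTCCCGTTGTTCGCCTAG. Replace T with U for the mRNA.

5'-GUACGACAUUCUUGUUUACUUCCUAGUACGGGCACUGUAUUGCAAAGUAUUGGCGUGUACCCAGCUCUCCCGUUGUUCGCCUAG-3'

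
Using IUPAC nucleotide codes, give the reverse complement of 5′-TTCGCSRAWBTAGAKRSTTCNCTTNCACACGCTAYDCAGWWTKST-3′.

5'-ASMAWWCTGHRTAGCGTGTGNAAGNGAASYMTCTAVWTYSGCGAA-3'

Standard pairs A↔T, G↔C; ambiguity codes pair R↔Y, K↔M, W↔W, S↔S, B↔V, D↔H, N↔N. Complement (AAGCGSYTWVATCTMYSAAGNGAANGTGTGCGATRHGTCWWAMSA), then reverse for 5'→3'.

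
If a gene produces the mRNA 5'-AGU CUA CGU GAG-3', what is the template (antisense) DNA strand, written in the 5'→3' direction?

Replace U with T to get the coding DNA strand: AGTCTACGTGAG. The template strand is its reverse complement (complement TCAGATGCACTC, then reverse).

5'-CTCACGTAGACT-3'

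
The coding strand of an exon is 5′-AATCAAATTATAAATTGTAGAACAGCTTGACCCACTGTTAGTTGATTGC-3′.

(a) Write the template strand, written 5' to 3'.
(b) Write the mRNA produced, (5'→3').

(a) The template strand is the reverse complement of the coding strand: complement TTAGTTTAATATTTAACATCTTGTCGAACTGGGTGACAATCAACTAACG, then reverse.
(b) mRNA matches the coding strand with T→U.

(a) 5'-GCAATCAACTAACAGTGGGTCAAGCTGTTCTACAATTTATAATTTGATT-3'
(b) 5'-AAUCAAAUUAUAAAUUGUAGAACAGCUUGACCCACUGUUAGUUGAUUGC-3'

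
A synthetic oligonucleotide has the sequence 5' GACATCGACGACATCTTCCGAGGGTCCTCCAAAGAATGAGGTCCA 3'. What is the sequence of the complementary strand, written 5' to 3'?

5'-TGGACCTCATTCTTTGGAGGACCCTCGGAAGATGTCGTCGATGTC-3'

The complement of GACATCGACGACATCTTCCGAGGGTCCTCCAAAGAATGAGGTCCA is CTGTAGCTGCTGTAGAAGGCTCCCAGGAGGTTTCTTACTCCAGGT (A↔T, G↔C). DNA strands are antiparallel, so the complementary strand runs 3'→5'; reversing gives the 5'→3' form.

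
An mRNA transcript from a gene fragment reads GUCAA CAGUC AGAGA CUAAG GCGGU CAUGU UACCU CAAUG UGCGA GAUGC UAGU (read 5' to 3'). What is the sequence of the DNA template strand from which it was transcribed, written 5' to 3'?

Replace U with T to get the coding DNA strand: GTCAACAGTCAGAGACTAAGGCGGTCATGTTACCTCAATGTGCGAGATGCTAGT. The template strand is its reverse complement (complement CAGTTGTCAGTCTCTGATTCCGCCAGTACAATGGAGTTACACGCTCTACGATCA, then reverse).

5'-ACTAGCATCTCGCACATTGAGGTAACATGACCGCCTTAGTCTCTGACTGTTGAC-3'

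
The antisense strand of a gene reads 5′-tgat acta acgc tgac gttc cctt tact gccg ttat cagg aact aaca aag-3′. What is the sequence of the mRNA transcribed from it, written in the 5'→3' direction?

5′-CUUUGUUAGUUCCUGAUAACGGCAGUAAAGGGAACGUCAGCGUUAGUAUCA-3′

RNA polymerase reads the template 3'→5' and synthesizes mRNA 5'→3' by base-pairing (A→U, T→A, G↔C). The complement of the template is ACTATGATTGCGACTGCAAGGGAAATGACGGCAATAGTCCTTGATTGTTTC; antiparallel, so 5'→3' the coding strand is CTTTGTTAGTTCCTGATAACGGCAGTAAAGGGAACGTCAGCGTTAGTATCA. Replace T with U for the mRNA.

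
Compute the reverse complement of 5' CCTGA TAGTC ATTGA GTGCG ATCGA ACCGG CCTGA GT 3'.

Complement each base (A↔T, G↔C): GGACTATCAGTAACTCACGCTAGCTTGGCCGGACTCA. Then reverse.

5'-ACTCAGGCCGGTTCGATCGCACTCAATGACTATCAGG-3'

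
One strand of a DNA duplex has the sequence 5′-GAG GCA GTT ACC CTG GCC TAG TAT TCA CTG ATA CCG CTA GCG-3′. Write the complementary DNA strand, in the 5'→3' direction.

5'-CGCTAGCGGTATCAGTGAATACTAGGCCAGGGTAACTGCCTC-3'

The complement of GAGGCAGTTACCCTGGCCTAGTATTCACTGATACCGCTAGCG is CTCCGTCAATGGGACCGGATCATAAGTGACTATGGCGATCGC (A↔T, G↔C). DNA strands are antiparallel, so the complementary strand runs 3'→5'; reversing gives the 5'→3' form.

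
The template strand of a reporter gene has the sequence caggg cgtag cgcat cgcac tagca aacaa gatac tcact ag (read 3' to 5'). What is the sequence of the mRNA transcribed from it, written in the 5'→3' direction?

5′-GUCCCGCAUCGCGUAGCGUGAUCGUUUGUUCUAUGAGUGAUC-3′

Reading the template 3'→5' as shown, RNA polymerase pairs each base (A→U, T→A, G↔C) to build mRNA 5'→3' directly.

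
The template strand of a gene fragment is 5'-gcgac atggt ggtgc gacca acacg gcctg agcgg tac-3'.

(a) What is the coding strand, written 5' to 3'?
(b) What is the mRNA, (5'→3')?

(a) The coding strand is the reverse complement of the template: complement CGCTGTACCACCACGCTGGTTGTGCCGGACTCGCCATG, then reverse.
(b) mRNA has the coding-strand sequence with T→U.

(a) 5'-GTACCGCTCAGGCCGTGTTGGTCGCACCACCATGTCGC-3'
(b) 5'-GUACCGCUCAGGCCGUGUUGGUCGCACCACCAUGUCGC-3'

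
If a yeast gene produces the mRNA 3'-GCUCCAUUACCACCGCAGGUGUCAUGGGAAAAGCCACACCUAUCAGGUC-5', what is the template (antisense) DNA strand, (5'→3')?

5'-CGAGGTAATGGTGGCGTCCACAGTACCCTTTTCGGTGTGGATAGTCCAG-3'

Written 5'→3' the mRNA is CUGGACUAUCCACACCGAAAAGGGUACUGUGGACGCCACCAUUACCUCG, so the coding DNA strand is CTGGACTATCCACACCGAAAAGGGTACTGTGGACGCCACCATTACCTCG. The template is its reverse complement.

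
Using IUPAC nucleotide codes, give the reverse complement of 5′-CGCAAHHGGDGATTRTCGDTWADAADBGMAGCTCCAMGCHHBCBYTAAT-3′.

5'-ATTARVGVDDGCKTGGAGCTKCVHTTHTWAHCGAYAATCHCCDDTTGCG-3'

Standard pairs A↔T, G↔C; ambiguity codes pair R↔Y, M↔K, W↔W, B↔V, D↔H. Complement (GCGTTDDCCHCTAAYAGCHAWTHTTHVCKTCGAGGTKCGDDVGVRATTA), then reverse for 5'→3'.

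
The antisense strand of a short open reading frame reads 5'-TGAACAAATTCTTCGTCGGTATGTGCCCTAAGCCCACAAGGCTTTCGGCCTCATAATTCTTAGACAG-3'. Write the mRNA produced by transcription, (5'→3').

5'-CUGUCUAAGAAUUAUGAGGCCGAAAGCCUUGUGGGCUUAGGGCACAUACCGACGAAGAAUUUGUUCA-3'

The mRNA has the sequence of the coding strand (reverse complement of the template) with T→U. Reverse complement of TGAACAAATTCTTCGTCGGTATGTGCCCTAAGCCCACAAGGCTTTCGGCCTCATAATTCTTAGACAG is CTGTCTAAGAATTATGAGGCCGAAAGCCTTGTGGGCTTAGGGCACATACCGACGAAGAATTTGTTCA; then T→U.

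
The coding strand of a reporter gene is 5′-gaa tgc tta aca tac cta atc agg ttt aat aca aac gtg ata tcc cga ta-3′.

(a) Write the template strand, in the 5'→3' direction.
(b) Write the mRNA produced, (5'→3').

(a) The template strand is the reverse complement of the coding strand: complement CTTACGAATTGTATGGATTAGTCCAAATTATGTTTGCACTATAGGGCTAT, then reverse.
(b) mRNA matches the coding strand with T→U.

(a) 5'-TATCGGGATATCACGTTTGTATTAAACCTGATTAGGTATGTTAAGCATTC-3'
(b) 5'-GAAUGCUUAACAUACCUAAUCAGGUUUAAUACAAACGUGAUAUCCCGAUA-3'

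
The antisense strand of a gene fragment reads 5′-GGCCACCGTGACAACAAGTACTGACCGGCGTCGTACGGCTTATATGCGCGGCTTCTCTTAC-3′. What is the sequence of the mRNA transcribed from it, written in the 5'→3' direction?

5'-GUAAGAGAAGCCGCGCAUAUAAGCCGUACGACGCCGGUCAGUACUUGUUGUCACGGUGGCC-3'

RNA polymerase reads the template 3'→5' and synthesizes mRNA 5'→3' by base-pairing (A→U, T→A, G↔C). The complement of the template is CCGGTGGCACTGTTGTTCATGACTGGCCGCAGCATGCCGAATATACGCGCCGAAGAGAATG; antiparallel, so 5'→3' the coding strand is GTAAGAGAAGCCGCGCATATAAGCCGTACGACGCCGGTCAGTACTTGTTGTCACGGTGGCC. Replace T with U for the mRNA.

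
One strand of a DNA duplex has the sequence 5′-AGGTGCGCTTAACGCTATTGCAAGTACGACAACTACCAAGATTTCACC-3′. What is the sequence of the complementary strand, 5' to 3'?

Pairing A↔T and G↔C gives TCCACGCGAATTGCGATAACGTTCATGCTGTTGATGGTTCTAAAGTGG, running 3'→5'. Reverse for the 5'→3' convention.

5'-GGTGAAATCTTGGTAGTTGTCGTACTTGCAATAGCGTTAAGCGCACCT-3'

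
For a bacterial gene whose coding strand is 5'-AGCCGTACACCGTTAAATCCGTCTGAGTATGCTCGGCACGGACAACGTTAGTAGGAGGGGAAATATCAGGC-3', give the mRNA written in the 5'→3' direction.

5'-AGCCGUACACCGUUAAAUCCGUCUGAGUAUGCUCGGCACGGACAACGUUAGUAGGAGGGGAAAUAUCAGGC-3'

mRNA has the coding-strand sequence with U in place of T.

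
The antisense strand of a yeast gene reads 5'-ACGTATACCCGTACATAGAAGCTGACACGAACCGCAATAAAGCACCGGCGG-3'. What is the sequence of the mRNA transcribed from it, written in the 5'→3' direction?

RNA polymerase reads the template 3'→5' and synthesizes mRNA 5'→3' by base-pairing (A→U, T→A, G↔C). The complement of the template is TGCATATGGGCATGTATCTTCGACTGTGCTTGGCGTTATTTCGTGGCCGCC; antiparallel, so 5'→3' the coding strand is CCGCCGGTGCTTTATTGCGGTTCGTGTCAGCTTCTATGTACGGGTATACGT. Replace T with U for the mRNA.

5'-CCGCCGGUGCUUUAUUGCGGUUCGUGUCAGCUUCUAUGUACGGGUAUACGU-3'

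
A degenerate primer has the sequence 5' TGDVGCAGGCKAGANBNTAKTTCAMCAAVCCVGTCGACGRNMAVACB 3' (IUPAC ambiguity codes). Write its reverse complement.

Standard pairs A↔T, G↔C; ambiguity codes pair R↔Y, M↔K, B↔V, D↔H, N↔N. Complement (ACHBCGTCCGMTCTNVNATMAAGTKGTTBGGBCAGCTGCYNKTBTGV), then reverse for 5'→3'.

5'-VGTBTKNYCGTCGACBGGBTTGKTGAAMTANVNTCTMGCCTGCBHCA-3'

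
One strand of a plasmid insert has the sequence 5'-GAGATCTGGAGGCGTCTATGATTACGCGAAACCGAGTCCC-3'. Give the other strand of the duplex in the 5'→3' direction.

5'-GGGACTCGGTTTCGCGTAATCATAGACGCCTCCAGATCTC-3'

The complement of GAGATCTGGAGGCGTCTATGATTACGCGAAACCGAGTCCC is CTCTAGACCTCCGCAGATACTAATGCGCTTTGGCTCAGGG (A↔T, G↔C). DNA strands are antiparallel, so the complementary strand runs 3'→5'; reversing gives the 5'→3' form.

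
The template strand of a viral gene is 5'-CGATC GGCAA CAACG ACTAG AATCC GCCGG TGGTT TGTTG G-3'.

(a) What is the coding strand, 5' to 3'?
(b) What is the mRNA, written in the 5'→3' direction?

(a) 5'-CCAACAAACCACCGGCGGATTCTAGTCGTTGTTGCCGATCG-3'
(b) 5′-CCAACAAACCACCGGCGGAUUCUAGUCGUUGUUGCCGAUCG-3′

(a) The coding strand is the reverse complement of the template: complement GCTAGCCGTTGTTGCTGATCTTAGGCGGCCACCAAACAACC, then reverse.
(b) mRNA has the coding-strand sequence with T→U.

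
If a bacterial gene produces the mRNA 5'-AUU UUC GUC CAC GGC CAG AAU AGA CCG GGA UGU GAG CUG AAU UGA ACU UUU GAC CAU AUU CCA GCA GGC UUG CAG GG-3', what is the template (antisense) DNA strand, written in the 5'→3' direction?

5'-CCCTGCAAGCCTGCTGGAATATGGTCAAAAGTTCAATTCAGCTCACATCCCGGTCTATTCTGGCCGTGGACGAAAAT-3'

Replace U with T to get the coding DNA strand: ATTTTCGTCCACGGCCAGAATAGACCGGGATGTGAGCTGAATTGAACTTTTGACCATATTCCAGCAGGCTTGCAGGG. The template strand is its reverse complement (complement TAAAAGCAGGTGCCGGTCTTATCTGGCCCTACACTCGACTTAACTTGAAAACTGGTATAAGGTCGTCCGAACGTCCC, then reverse).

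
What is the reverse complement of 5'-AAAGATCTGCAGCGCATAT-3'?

Complement each base (A↔T, G↔C): TTTCTAGACGTCGCGTATA. Then reverse.

5'-ATATGCGCTGCAGATCTTT-3'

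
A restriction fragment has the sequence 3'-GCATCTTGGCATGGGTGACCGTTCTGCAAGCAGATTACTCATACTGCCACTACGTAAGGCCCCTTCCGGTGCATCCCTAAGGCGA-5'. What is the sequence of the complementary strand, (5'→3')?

The strand is given 3'→5', so its complement runs 5'→3' in the same left-to-right order: pair each base A↔T, G↔C.

5'-CGTAGAACCGTACCCACTGGCAAGACGTTCGTCTAATGAGTATGACGGTGATGCATTCCGGGGAAGGCCACGTAGGGATTCCGCT-3'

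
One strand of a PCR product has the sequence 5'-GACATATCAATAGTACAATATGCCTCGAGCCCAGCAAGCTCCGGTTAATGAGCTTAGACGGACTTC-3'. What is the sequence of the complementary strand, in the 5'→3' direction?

The complement of GACATATCAATAGTACAATATGCCTCGAGCCCAGCAAGCTCCGGTTAATGAGCTTAGACGGACTTC is CTGTATAGTTATCATGTTATACGGAGCTCGGGTCGTTCGAGGCCAATTACTCGAATCTGCCTGAAG (A↔T, G↔C). DNA strands are antiparallel, so the complementary strand runs 3'→5'; reversing gives the 5'→3' form.

5′-GAAGTCCGTCTAAGCTCATTAACCGGAGCTTGCTGGGCTCGAGGCATATTGTACTATTGATATGTC-3′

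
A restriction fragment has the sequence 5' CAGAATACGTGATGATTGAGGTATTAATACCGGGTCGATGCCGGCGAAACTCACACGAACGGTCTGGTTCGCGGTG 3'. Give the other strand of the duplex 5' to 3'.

5'-CACCGCGAACCAGACCGTTCGTGTGAGTTTCGCCGGCATCGACCCGGTATTAATACCTCAATCATCACGTATTCTG-3'

The complement of CAGAATACGTGATGATTGAGGTATTAATACCGGGTCGATGCCGGCGAAACTCACACGAACGGTCTGGTTCGCGGTG is GTCTTATGCACTACTAACTCCATAATTATGGCCCAGCTACGGCCGCTTTGAGTGTGCTTGCCAGACCAAGCGCCAC (A↔T, G↔C). DNA strands are antiparallel, so the complementary strand runs 3'→5'; reversing gives the 5'→3' form.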